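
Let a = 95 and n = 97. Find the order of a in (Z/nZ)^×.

The order of 95 must divide φ(97) = 97 − 1 = 96 = 2^5 · 3.
Divisors of 96: 1, 2, 3, 4, 6, 8, 12, 16, 24, 32, 48, 96.
Check 95^d mod 97 for each divisor in increasing order:
95^1 ≡ 95
95^2 ≡ 4
95^3 ≡ 89
95^4 ≡ 16
95^6 ≡ 64
95^8 ≡ 62
95^12 ≡ 22
95^16 ≡ 61
95^24 ≡ 96
95^32 ≡ 35
95^48 ≡ 1
The smallest such exponent is 48, so the order of 95 is 48.

48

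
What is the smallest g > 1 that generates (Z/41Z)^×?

φ(41) = 41 − 1 = 40 = 2^3 · 5.
Test candidates g = 2, 3, … against the prime factors q ∈ {2, 5} of φ(41): g is a generator iff g^(40/q) ≢ 1 for every such q.
g = 2: 2^20 ≡ 1 — hits 1, so not a primitive root.
g = 3: 3^20 ≡ 40; 3^8 ≡ 1 — hits 1, so not a primitive root.
g = 4: 4^20 ≡ 1 — hits 1, so not a primitive root.
g = 5: 5^20 ≡ 1 — hits 1, so not a primitive root.
g = 6: 6^20 ≡ 40; 6^8 ≡ 10 — none is 1, so 6 is a primitive root.
The smallest primitive root modulo 41 is 6.

6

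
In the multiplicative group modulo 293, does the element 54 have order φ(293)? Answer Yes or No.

φ(293) = 293 − 1 = 292 = 2^2 · 73.
It suffices to check that the order of 54 is not a proper divisor of 292: compute 54^(292/q) for q ∈ {2, 73}.
54^146 ≡ 1 (mod 293)  [q = 2: ≡ 1 ✗]
54^4 ≡ 196 (mod 293)  [q = 73: ≢ 1 ✓]
54^146 ≡ 1 shows ord(54) | 146, strictly less than φ(293); not a primitive root.

No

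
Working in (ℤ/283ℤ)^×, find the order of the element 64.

47

Since 64 ∈ (Z/283Z)^×, its order divides φ(283) = 283 − 1 = 282 = 2 · 3 · 47.
Divisors of 282: 1, 2, 3, 6, 47, 94, 141, 282.
Evaluate successive powers at the divisors of 282:
64^1 ≡ 64 (mod 283)
64^2 ≡ 134 (mod 283)
64^3 ≡ 86 (mod 283)
64^6 ≡ 38 (mod 283)
64^47 ≡ 1 (mod 283) ✓
So ord_283(64) = 47.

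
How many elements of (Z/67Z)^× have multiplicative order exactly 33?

20

φ(67) = 67 − 1 = 66 = 2 · 3 · 11.
Since (Z/67Z)^× is cyclic of order 66, the number of elements of order d is φ(d) when d | 66 and 0 otherwise.
33 = 3 · 11 divides 66, and φ(33) = 20.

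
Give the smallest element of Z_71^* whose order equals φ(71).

7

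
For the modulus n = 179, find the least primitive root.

2

φ(179) = 179 − 1 = 178 = 2 · 89.
g is a primitive root iff g^(178/q) ≢ 1 (mod 179) for each prime q ∈ {2, 89}.
g = 2: 2^89 ≡ 178; 2^2 ≡ 4 — none is 1, so 2 is a primitive root.
Hence the least primitive root of 179 is 2.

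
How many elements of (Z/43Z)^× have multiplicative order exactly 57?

0

φ(43) = 43 − 1 = 42 = 2 · 3 · 7.
Since (Z/43Z)^× is cyclic of order 42, the number of elements of order d is φ(d) when d | 42 and 0 otherwise.
57 does not divide 42, so no element of (Z/43Z)^× has order 57.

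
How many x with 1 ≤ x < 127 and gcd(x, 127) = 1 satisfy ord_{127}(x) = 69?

0

φ(127) = 127 − 1 = 126 = 2 · 3^2 · 7.
Since (Z/127Z)^× is cyclic of order 126, the number of elements of order d is φ(d) when d | 126 and 0 otherwise.
69 does not divide 126, so no element of (Z/127Z)^× has order 69.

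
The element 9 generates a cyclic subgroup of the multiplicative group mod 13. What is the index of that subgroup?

The order of 9 must divide φ(13) = 13 − 1 = 12 = 2^2 · 3.
Divisors of 12: 1, 2, 3, 4, 6, 12.
Evaluate successive powers at the divisors of 12:
9^1 ≡ 9 (mod 13)
9^2 ≡ 3 (mod 13)
9^3 ≡ 1 (mod 13) ✓
So ord_13(9) = 3, hence |⟨9⟩| = 3.
[(Z/13Z)^× : ⟨9⟩] = 12/3 = 4.

4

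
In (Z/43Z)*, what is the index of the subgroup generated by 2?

3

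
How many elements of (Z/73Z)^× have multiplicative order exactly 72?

24

φ(73) = 73 − 1 = 72 = 2^3 · 3^2.
In a cyclic group of order 72, there are φ(d) elements of order d for each divisor d of 72, and zero for non-divisors.
72 = 2^3 · 3^2 divides 72, and φ(72) = 24.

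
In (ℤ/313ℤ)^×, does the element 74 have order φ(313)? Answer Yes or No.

Yes

φ(313) = 313 − 1 = 312 = 2^3 · 3 · 13.
Test 74^(312/q) mod 313 for each prime factor q of 312:
74^156 ≡ 312 (mod 313)  [q = 2: ≢ 1 ✓]
74^104 ≡ 98 (mod 313)  [q = 3: ≢ 1 ✓]
74^24 ≡ 277 (mod 313)  [q = 13: ≢ 1 ✓]
All checks pass, so 74 has order 312 and is a primitive root modulo 313.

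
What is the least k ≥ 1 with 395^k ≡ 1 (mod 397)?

ord(395) | φ(397) = 397 − 1 = 396 = 2^2 · 3^2 · 11.
Divisors of 396: 1, 2, 3, 4, 6, 9, 11, 12, 18, 22, 33, 36, 44, 66, 99, 132, 198, 396.
Check 395^d mod 397 for each divisor in increasing order:
395^1 ≡ 395
395^2 ≡ 4
395^3 ≡ 389
395^4 ≡ 16
395^6 ≡ 64
395^9 ≡ 282
395^11 ≡ 334
395^12 ≡ 126
395^18 ≡ 124
395^22 ≡ 396
395^33 ≡ 63
395^36 ≡ 290
395^44 ≡ 1
So ord_397(395) = 44.

44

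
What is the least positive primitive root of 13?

2

φ(13) = 13 − 1 = 12 = 2^2 · 3.
g is a primitive root iff g^(12/q) ≢ 1 (mod 13) for each prime q ∈ {2, 3}.
g = 2: 2^6 ≡ 12; 2^4 ≡ 3 — none is 1, so 2 is a primitive root.
Hence the least primitive root of 13 is 2.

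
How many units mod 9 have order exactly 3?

φ(9) = φ(3^2) = 3·(3−1) = 6 = 2 · 3.
Since (Z/9Z)^× is cyclic of order 6, the number of elements of order d is φ(d) when d | 6 and 0 otherwise.
3 | 6, and φ(3) = 3 − 1 = 2.

2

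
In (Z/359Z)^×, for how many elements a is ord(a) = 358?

φ(359) = 359 − 1 = 358 = 2 · 179.
In a cyclic group of order 358, there are φ(d) elements of order d for each divisor d of 358, and zero for non-divisors.
358 = 2 · 179 divides 358, and φ(358) = 178.

178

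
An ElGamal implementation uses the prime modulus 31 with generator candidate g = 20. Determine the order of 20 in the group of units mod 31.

15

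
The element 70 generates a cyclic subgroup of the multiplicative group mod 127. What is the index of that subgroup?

Since 70 ∈ (Z/127Z)^×, its order divides φ(127) = 127 − 1 = 126 = 2 · 3^2 · 7.
Divisors of 126: 1, 2, 3, 6, 7, 9, 14, 18, 21, 42, 63, 126.
Test each divisor d:
70^1 ≡ 70 (mod 127)
70^2 ≡ 74 (mod 127)
70^3 ≡ 100 (mod 127)
70^6 ≡ 94 (mod 127)
70^7 ≡ 103 (mod 127)
70^9 ≡ 2 (mod 127)
70^14 ≡ 68 (mod 127)
70^18 ≡ 4 (mod 127)
70^21 ≡ 19 (mod 127)
70^42 ≡ 107 (mod 127)
70^63 ≡ 1 (mod 127) ✓
Thus |⟨70⟩| = ord(70) = 63.
[(Z/127Z)^× : ⟨70⟩] = 126/63 = 2.

2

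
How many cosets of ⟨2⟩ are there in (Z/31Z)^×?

The order of 2 must divide φ(31) = 31 − 1 = 30 = 2 · 3 · 5.
Divisors of 30: 1, 2, 3, 5, 6, 10, 15, 30.
Evaluate successive powers at the divisors of 30:
2^1 ≡ 2 (mod 31)
2^2 ≡ 4 (mod 31)
2^3 ≡ 8 (mod 31)
2^5 ≡ 1 (mod 31) ✓
So ord_31(2) = 5, hence |⟨2⟩| = 5.
The index is φ(31) / ord(2) = 30 / 5 = 6.

6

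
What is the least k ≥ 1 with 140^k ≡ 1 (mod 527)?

ord(140) | φ(527) = φ(17·31) = (17−1)·(31−1) = 16·30 = 480 = 2^5 · 3 · 5.
Divisors of 480: 1, 2, 3, 4, 5, 6, 8, 10, 12, 15, 16, 20, 24, 30, 32, 40, 48, 60, 80, 96, 120, 160, 240, 480.
Test each divisor d:
140^1 ≡ 140
140^2 ≡ 101
140^3 ≡ 438
140^4 ≡ 188
140^5 ≡ 497
140^6 ≡ 16
140^8 ≡ 35
140^10 ≡ 373
140^12 ≡ 256
140^15 ≡ 404
140^16 ≡ 171
140^20 ≡ 1
The smallest such exponent is 20, so the order of 140 is 20.

20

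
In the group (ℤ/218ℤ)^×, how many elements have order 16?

φ(218) = φ(2)·φ(109) = 1·108 = 108 = 2^2 · 3^3.
(Z/218Z)^× is cyclic (|G| = 108); a cyclic group of order m has exactly φ(d) elements of each order d | m, and none otherwise.
Since 16 ∤ 108, the count is 0.

0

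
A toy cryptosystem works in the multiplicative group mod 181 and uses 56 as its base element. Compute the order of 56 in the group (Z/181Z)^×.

Since 56 ∈ (Z/181Z)^×, its order divides φ(181) = 181 − 1 = 180 = 2^2 · 3^2 · 5.
Divisors of 180: 1, 2, 3, 4, 5, 6, 9, 10, 12, 15, 18, 20, 30, 36, 45, 60, 90, 180.
Check 56^d mod 181 for each divisor in increasing order:
56^1 ≡ 56
56^2 ≡ 59
56^3 ≡ 46
56^4 ≡ 42
56^5 ≡ 180
56^6 ≡ 125
56^9 ≡ 139
56^10 ≡ 1
Therefore the multiplicative order of 56 modulo 181 is 10.

10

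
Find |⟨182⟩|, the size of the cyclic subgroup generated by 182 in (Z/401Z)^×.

Since 182 ∈ (Z/401Z)^×, its order divides φ(401) = 401 − 1 = 400 = 2^4 · 5^2.
Divisors of 400: 1, 2, 4, 5, 8, 10, 16, 20, 25, 40, 50, 80, 100, 200, 400.
Check 182^d mod 401 for each divisor in increasing order:
182^1 ≡ 182 (mod 401)
182^2 ≡ 242 (mod 401)
182^4 ≡ 18 (mod 401)
182^5 ≡ 68 (mod 401)
182^8 ≡ 324 (mod 401)
182^10 ≡ 213 (mod 401)
182^16 ≡ 315 (mod 401)
182^20 ≡ 56 (mod 401)
182^25 ≡ 199 (mod 401)
182^40 ≡ 329 (mod 401)
182^50 ≡ 303 (mod 401)
182^80 ≡ 372 (mod 401)
182^100 ≡ 381 (mod 401)
182^200 ≡ 400 (mod 401)
182^400 ≡ 1 (mod 401) ✓
Therefore the multiplicative order of 182 modulo 401 is 400.

400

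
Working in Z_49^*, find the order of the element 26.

Since 26 ∈ (Z/49Z)^×, its order divides φ(49) = φ(7^2) = 7·(7−1) = 42 = 2 · 3 · 7.
Divisors of 42: 1, 2, 3, 6, 7, 14, 21, 42.
Evaluate successive powers at the divisors of 42:
26^1 ≡ 26 (mod 49)
26^2 ≡ 39 (mod 49)
26^3 ≡ 34 (mod 49)
26^6 ≡ 29 (mod 49)
26^7 ≡ 19 (mod 49)
26^14 ≡ 18 (mod 49)
26^21 ≡ 48 (mod 49)
26^42 ≡ 1 (mod 49) ✓
So ord_49(26) = 42.

42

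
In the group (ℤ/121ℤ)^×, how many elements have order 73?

φ(121) = φ(11^2) = 11·(11−1) = 110 = 2 · 5 · 11.
Since (Z/121Z)^× is cyclic of order 110, the number of elements of order d is φ(d) when d | 110 and 0 otherwise.
Here 110 is not a multiple of 73, so there are no elements of order 73.

0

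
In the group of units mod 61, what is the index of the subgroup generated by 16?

4

Since 16 ∈ (Z/61Z)^×, its order divides φ(61) = 61 − 1 = 60 = 2^2 · 3 · 5.
Divisors of 60: 1, 2, 3, 4, 5, 6, 10, 12, 15, 20, 30, 60.
Compute 16^d (mod 61) for the divisors d until we hit 1:
16^1 ≡ 16
16^2 ≡ 12
16^3 ≡ 9
16^4 ≡ 22
16^5 ≡ 47
16^6 ≡ 20
16^10 ≡ 13
16^12 ≡ 34
16^15 ≡ 1
The order of 16 is 15, so the subgroup it generates has 15 elements.
The index is φ(61) / ord(16) = 60 / 15 = 4.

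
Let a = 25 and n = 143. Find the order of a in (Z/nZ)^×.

10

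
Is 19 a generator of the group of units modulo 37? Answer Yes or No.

φ(37) = 37 − 1 = 36 = 2^2 · 3^2.
It suffices to check that the order of 19 is not a proper divisor of 36: compute 19^(36/q) for q ∈ {2, 3}.
19^18 ≡ 36 (mod 37)  [q = 2: ≢ 1 ✓]
19^12 ≡ 10 (mod 37)  [q = 3: ≢ 1 ✓]
All checks pass, so 19 has order 36 and is a primitive root modulo 37.

Yes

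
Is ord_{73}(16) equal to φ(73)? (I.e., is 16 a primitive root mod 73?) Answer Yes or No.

φ(73) = 73 − 1 = 72 = 2^3 · 3^2.
Test 16^(72/q) mod 73 for each prime factor q of 72:
16^36 ≡ 1 (mod 73)  [q = 2: ≡ 1 ✗]
16^24 ≡ 64 (mod 73)  [q = 3: ≢ 1 ✓]
The check at q = 2 fails, so 16 generates a proper subgroup.

No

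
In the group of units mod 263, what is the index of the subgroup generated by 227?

Since 227 ∈ (Z/263Z)^×, its order divides φ(263) = 263 − 1 = 262 = 2 · 131.
Divisors of 262: 1, 2, 131, 262.
Evaluate successive powers at the divisors of 262:
227^1 ≡ 227 (mod 263)
227^2 ≡ 244 (mod 263)
227^131 ≡ 262 (mod 263)
227^262 ≡ 1 (mod 263) ✓
So ord_263(227) = 262, hence |⟨227⟩| = 262.
The index is φ(263) / ord(227) = 262 / 262 = 1.

1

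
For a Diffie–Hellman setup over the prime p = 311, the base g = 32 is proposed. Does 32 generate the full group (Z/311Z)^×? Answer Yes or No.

No

φ(311) = 311 − 1 = 310 = 2 · 5 · 31.
An element g generates (Z/311Z)^× iff g^(310/q) ≢ 1 (mod 311) for each prime q ∈ {2, 5, 31}.
32^155 ≡ 1 (mod 311)  [q = 2: ≡ 1 ✗]
32^62 ≡ 1 (mod 311)  [q = 5: ≡ 1 ✗]
32^10 ≡ 89 (mod 311)  [q = 31: ≢ 1 ✓]
Since 32^155 ≡ 1, the order of 32 divides 155 < 310, so 32 is not a primitive root.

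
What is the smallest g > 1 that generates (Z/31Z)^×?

φ(31) = 31 − 1 = 30 = 2 · 3 · 5.
g is a primitive root iff g^(30/q) ≢ 1 (mod 31) for each prime q ∈ {2, 3, 5}.
g = 2: 2^15 ≡ 1 — hits 1, so not a primitive root.
g = 3: 3^15 ≡ 30; 3^10 ≡ 25; 3^6 ≡ 16 — none is 1, so 3 is a primitive root.
The smallest primitive root modulo 31 is 3.

3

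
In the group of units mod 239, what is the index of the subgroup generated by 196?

2

The order of 196 must divide φ(239) = 239 − 1 = 238 = 2 · 7 · 17.
Divisors of 238: 1, 2, 7, 14, 17, 34, 119, 238.
Evaluate successive powers at the divisors of 238:
196^1 ≡ 196
196^2 ≡ 176
196^7 ≡ 128
196^14 ≡ 132
196^17 ≡ 44
196^34 ≡ 24
196^119 ≡ 1
So ord_239(196) = 119, hence |⟨196⟩| = 119.
The index is φ(239) / ord(196) = 238 / 119 = 2.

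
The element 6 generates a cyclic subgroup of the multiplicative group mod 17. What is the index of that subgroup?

1

The order of 6 must divide φ(17) = 17 − 1 = 16 = 2^4.
Divisors of 16: 1, 2, 4, 8, 16.
Compute 6^d (mod 17) for the divisors d until we hit 1:
6^1 ≡ 6 (mod 17)
6^2 ≡ 2 (mod 17)
6^4 ≡ 4 (mod 17)
6^8 ≡ 16 (mod 17)
6^16 ≡ 1 (mod 17) ✓
Thus |⟨6⟩| = ord(6) = 16.
The index is φ(17) / ord(6) = 16 / 16 = 1.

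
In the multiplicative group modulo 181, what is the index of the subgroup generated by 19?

45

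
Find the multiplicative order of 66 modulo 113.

112

Since 66 ∈ (Z/113Z)^×, its order divides φ(113) = 113 − 1 = 112 = 2^4 · 7.
Divisors of 112: 1, 2, 4, 7, 8, 14, 16, 28, 56, 112.
Test each divisor d:
66^1 ≡ 66 (mod 113)
66^2 ≡ 62 (mod 113)
66^4 ≡ 2 (mod 113)
66^7 ≡ 48 (mod 113)
66^8 ≡ 4 (mod 113)
66^14 ≡ 44 (mod 113)
66^16 ≡ 16 (mod 113)
66^28 ≡ 15 (mod 113)
66^56 ≡ 112 (mod 113)
66^112 ≡ 1 (mod 113) ✓
The smallest such exponent is 112, so the order of 66 is 112.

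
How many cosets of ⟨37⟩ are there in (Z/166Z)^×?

The order of 37 must divide φ(166) = φ(2)·φ(83) = 1·82 = 82 = 2 · 41.
Divisors of 82: 1, 2, 41, 82.
Test each divisor d:
37^1 ≡ 37 (mod 166)
37^2 ≡ 41 (mod 166)
37^41 ≡ 1 (mod 166) ✓
So ord_166(37) = 41, hence |⟨37⟩| = 41.
Index = |(Z/166Z)^×| / |⟨37⟩| = 82 / 41 = 2.

2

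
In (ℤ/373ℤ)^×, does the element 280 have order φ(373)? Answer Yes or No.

φ(373) = 373 − 1 = 372 = 2^2 · 3 · 31.
Test 280^(372/q) mod 373 for each prime factor q of 372:
280^186 ≡ 1 (mod 373)  [q = 2: ≡ 1 ✗]
280^124 ≡ 284 (mod 373)  [q = 3: ≢ 1 ✓]
280^12 ≡ 236 (mod 373)  [q = 31: ≢ 1 ✓]
The check at q = 2 fails, so 280 generates a proper subgroup.

No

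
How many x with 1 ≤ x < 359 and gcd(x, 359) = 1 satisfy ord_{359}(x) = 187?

φ(359) = 359 − 1 = 358 = 2 · 179.
In a cyclic group of order 358, there are φ(d) elements of order d for each divisor d of 358, and zero for non-divisors.
Since 187 ∤ 358, the count is 0.

0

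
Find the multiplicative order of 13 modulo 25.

The order of 13 must divide φ(25) = φ(5^2) = 5·(5−1) = 20 = 2^2 · 5.
Divisors of 20: 1, 2, 4, 5, 10, 20.
Compute 13^d (mod 25) for the divisors d until we hit 1:
13^1 ≡ 13 (mod 25)
13^2 ≡ 19 (mod 25)
13^4 ≡ 11 (mod 25)
13^5 ≡ 18 (mod 25)
13^10 ≡ 24 (mod 25)
13^20 ≡ 1 (mod 25) ✓
So ord_25(13) = 20.

20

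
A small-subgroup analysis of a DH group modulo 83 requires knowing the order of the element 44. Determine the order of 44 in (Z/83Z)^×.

41

By Lagrange's theorem, ord_83(44) divides φ(83) = 83 − 1 = 82 = 2 · 41.
Divisors of 82: 1, 2, 41, 82.
Evaluate successive powers at the divisors of 82:
44^1 ≡ 44 (mod 83)
44^2 ≡ 27 (mod 83)
44^41 ≡ 1 (mod 83) ✓
So ord_83(44) = 41.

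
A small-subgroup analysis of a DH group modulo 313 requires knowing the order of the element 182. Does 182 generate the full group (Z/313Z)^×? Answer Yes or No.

No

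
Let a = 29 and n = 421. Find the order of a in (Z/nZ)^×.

4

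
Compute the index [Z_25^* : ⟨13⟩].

ord(13) | φ(25) = φ(5^2) = 5·(5−1) = 20 = 2^2 · 5.
Divisors of 20: 1, 2, 4, 5, 10, 20.
Compute 13^d (mod 25) for the divisors d until we hit 1:
13^1 ≡ 13 (mod 25)
13^2 ≡ 19 (mod 25)
13^4 ≡ 11 (mod 25)
13^5 ≡ 18 (mod 25)
13^10 ≡ 24 (mod 25)
13^20 ≡ 1 (mod 25) ✓
Thus |⟨13⟩| = ord(13) = 20.
The index is φ(25) / ord(13) = 20 / 20 = 1.

1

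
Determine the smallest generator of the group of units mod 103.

φ(103) = 103 − 1 = 102 = 2 · 3 · 17.
g is a primitive root iff g^(102/q) ≢ 1 (mod 103) for each prime q ∈ {2, 3, 17}.
g = 2: 2^51 ≡ 1 — hits 1, so not a primitive root.
g = 3: 3^51 ≡ 102; 3^34 ≡ 1 — hits 1, so not a primitive root.
g = 4: 4^51 ≡ 1 — hits 1, so not a primitive root.
g = 5: 5^51 ≡ 102; 5^34 ≡ 56; 5^6 ≡ 72 — none is 1, so 5 is a primitive root.
The smallest primitive root modulo 103 is 5.

5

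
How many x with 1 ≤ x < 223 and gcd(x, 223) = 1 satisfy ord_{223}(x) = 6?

2

φ(223) = 223 − 1 = 222 = 2 · 3 · 37.
(Z/223Z)^× is cyclic (|G| = 222); a cyclic group of order m has exactly φ(d) elements of each order d | m, and none otherwise.
6 = 2 · 3 divides 222, and φ(6) = 2.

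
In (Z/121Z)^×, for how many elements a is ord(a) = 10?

4

φ(121) = φ(11^2) = 11·(11−1) = 110 = 2 · 5 · 11.
In a cyclic group of order 110, there are φ(d) elements of order d for each divisor d of 110, and zero for non-divisors.
10 = 2 · 5 divides 110, and φ(10) = 4.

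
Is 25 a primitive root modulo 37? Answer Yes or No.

No

φ(37) = 37 − 1 = 36 = 2^2 · 3^2.
Test 25^(36/q) mod 37 for each prime factor q of 36:
25^18 ≡ 1 (mod 37)  [q = 2: ≡ 1 ✗]
25^12 ≡ 26 (mod 37)  [q = 3: ≢ 1 ✓]
25^18 ≡ 1 shows ord(25) | 18, strictly less than φ(37); not a primitive root.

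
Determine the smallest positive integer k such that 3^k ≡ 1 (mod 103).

The order of 3 must divide φ(103) = 103 − 1 = 102 = 2 · 3 · 17.
Divisors of 102: 1, 2, 3, 6, 17, 34, 51, 102.
Test each divisor d:
3^1 ≡ 3
3^2 ≡ 9
3^3 ≡ 27
3^6 ≡ 8
3^17 ≡ 102
3^34 ≡ 1
Hence ord(3) = 34.

34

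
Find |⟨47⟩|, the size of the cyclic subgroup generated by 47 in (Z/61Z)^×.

3

Since 47 ∈ (Z/61Z)^×, its order divides φ(61) = 61 − 1 = 60 = 2^2 · 3 · 5.
Divisors of 60: 1, 2, 3, 4, 5, 6, 10, 12, 15, 20, 30, 60.
Test each divisor d:
47^1 ≡ 47
47^2 ≡ 13
47^3 ≡ 1
Therefore the multiplicative order of 47 modulo 61 is 3.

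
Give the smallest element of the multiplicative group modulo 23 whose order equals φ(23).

φ(23) = 23 − 1 = 22 = 2 · 11.
Test candidates g = 2, 3, … against the prime factors q ∈ {2, 11} of φ(23): g is a generator iff g^(22/q) ≢ 1 for every such q.
g = 2: 2^11 ≡ 1 — hits 1, so not a primitive root.
g = 3: 3^11 ≡ 1 — hits 1, so not a primitive root.
g = 4: 4^11 ≡ 1 — hits 1, so not a primitive root.
g = 5: 5^11 ≡ 22; 5^2 ≡ 2 — none is 1, so 5 is a primitive root.
Hence the least primitive root of 23 is 5.

5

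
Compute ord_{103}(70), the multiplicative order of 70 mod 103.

102

By Lagrange's theorem, ord_103(70) divides φ(103) = 103 − 1 = 102 = 2 · 3 · 17.
Divisors of 102: 1, 2, 3, 6, 17, 34, 51, 102.
Test each divisor d:
70^1 ≡ 70 (mod 103)
70^2 ≡ 59 (mod 103)
70^3 ≡ 10 (mod 103)
70^6 ≡ 100 (mod 103)
70^17 ≡ 57 (mod 103)
70^34 ≡ 56 (mod 103)
70^51 ≡ 102 (mod 103)
70^102 ≡ 1 (mod 103) ✓
Hence ord(70) = 102.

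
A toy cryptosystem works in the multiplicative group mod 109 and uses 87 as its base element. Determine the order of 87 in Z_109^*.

54

By Lagrange's theorem, ord_109(87) divides φ(109) = 109 − 1 = 108 = 2^2 · 3^3.
Divisors of 108: 1, 2, 3, 4, 6, 9, 12, 18, 27, 36, 54, 108.
Test each divisor d:
87^1 ≡ 87 (mod 109)
87^2 ≡ 48 (mod 109)
87^3 ≡ 34 (mod 109)
87^4 ≡ 15 (mod 109)
87^6 ≡ 66 (mod 109)
87^9 ≡ 64 (mod 109)
87^12 ≡ 105 (mod 109)
87^18 ≡ 63 (mod 109)
87^27 ≡ 108 (mod 109)
87^36 ≡ 45 (mod 109)
87^54 ≡ 1 (mod 109) ✓
The smallest such exponent is 54, so the order of 87 is 54.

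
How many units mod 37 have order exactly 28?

0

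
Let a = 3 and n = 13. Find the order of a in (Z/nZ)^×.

3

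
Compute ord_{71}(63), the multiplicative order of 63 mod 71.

ord(63) | φ(71) = 71 − 1 = 70 = 2 · 5 · 7.
Divisors of 70: 1, 2, 5, 7, 10, 14, 35, 70.
Test each divisor d:
63^1 ≡ 63 (mod 71)
63^2 ≡ 64 (mod 71)
63^5 ≡ 34 (mod 71)
63^7 ≡ 46 (mod 71)
63^10 ≡ 20 (mod 71)
63^14 ≡ 57 (mod 71)
63^35 ≡ 70 (mod 71)
63^70 ≡ 1 (mod 71) ✓
So ord_71(63) = 70.

70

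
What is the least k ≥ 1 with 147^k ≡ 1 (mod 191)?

Since 147 ∈ (Z/191Z)^×, its order divides φ(191) = 191 − 1 = 190 = 2 · 5 · 19.
Divisors of 190: 1, 2, 5, 10, 19, 38, 95, 190.
Evaluate successive powers at the divisors of 190:
147^1 ≡ 147
147^2 ≡ 26
147^5 ≡ 52
147^10 ≡ 30
147^19 ≡ 49
147^38 ≡ 109
147^95 ≡ 1
So ord_191(147) = 95.

95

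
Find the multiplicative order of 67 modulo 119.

6

ord(67) | φ(119) = φ(7·17) = (7−1)·(17−1) = 6·16 = 96 = 2^5 · 3.
Divisors of 96: 1, 2, 3, 4, 6, 8, 12, 16, 24, 32, 48, 96.
Test each divisor d:
67^1 ≡ 67
67^2 ≡ 86
67^3 ≡ 50
67^4 ≡ 18
67^6 ≡ 1
Hence ord(67) = 6.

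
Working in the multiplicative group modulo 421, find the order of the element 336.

ord(336) | φ(421) = 421 − 1 = 420 = 2^2 · 3 · 5 · 7.
Divisors of 420: 1, 2, 3, 4, 5, 6, 7, 10, 12, 14, 15, 20, 21, 28, 30, 35, 42, 60, 70, 84, 105, 140, 210, 420.
Evaluate successive powers at the divisors of 420:
336^1 ≡ 336 (mod 421)
336^2 ≡ 68 (mod 421)
336^3 ≡ 114 (mod 421)
336^4 ≡ 414 (mod 421)
336^5 ≡ 174 (mod 421)
336^6 ≡ 366 (mod 421)
336^7 ≡ 44 (mod 421)
336^10 ≡ 385 (mod 421)
336^12 ≡ 78 (mod 421)
336^14 ≡ 252 (mod 421)
336^15 ≡ 51 (mod 421)
336^20 ≡ 33 (mod 421)
336^21 ≡ 142 (mod 421)
336^28 ≡ 354 (mod 421)
336^30 ≡ 75 (mod 421)
336^35 ≡ 420 (mod 421)
336^42 ≡ 377 (mod 421)
336^60 ≡ 152 (mod 421)
336^70 ≡ 1 (mod 421) ✓
The smallest such exponent is 70, so the order of 336 is 70.

70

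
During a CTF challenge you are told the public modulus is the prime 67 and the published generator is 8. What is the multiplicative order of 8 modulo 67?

22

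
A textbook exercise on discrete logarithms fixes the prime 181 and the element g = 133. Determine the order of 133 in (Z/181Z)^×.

Since 133 ∈ (Z/181Z)^×, its order divides φ(181) = 181 − 1 = 180 = 2^2 · 3^2 · 5.
Divisors of 180: 1, 2, 3, 4, 5, 6, 9, 10, 12, 15, 18, 20, 30, 36, 45, 60, 90, 180.
Evaluate successive powers at the divisors of 180:
133^1 ≡ 133 (mod 181)
133^2 ≡ 132 (mod 181)
133^3 ≡ 180 (mod 181)
133^4 ≡ 48 (mod 181)
133^5 ≡ 49 (mod 181)
133^6 ≡ 1 (mod 181) ✓
Therefore the multiplicative order of 133 modulo 181 is 6.

6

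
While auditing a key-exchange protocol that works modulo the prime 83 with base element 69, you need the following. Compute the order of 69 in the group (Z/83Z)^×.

41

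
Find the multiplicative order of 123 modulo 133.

Since 123 ∈ (Z/133Z)^×, its order divides φ(133) = φ(7·19) = (7−1)·(19−1) = 6·18 = 108 = 2^2 · 3^3.
Divisors of 108: 1, 2, 3, 4, 6, 9, 12, 18, 27, 36, 54, 108.
Compute 123^d (mod 133) for the divisors d until we hit 1:
123^1 ≡ 123 (mod 133)
123^2 ≡ 100 (mod 133)
123^3 ≡ 64 (mod 133)
123^4 ≡ 25 (mod 133)
123^6 ≡ 106 (mod 133)
123^9 ≡ 1 (mod 133) ✓
So ord_133(123) = 9.

9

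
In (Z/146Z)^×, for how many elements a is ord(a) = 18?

6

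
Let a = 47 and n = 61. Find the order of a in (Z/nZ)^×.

Since 47 ∈ (Z/61Z)^×, its order divides φ(61) = 61 − 1 = 60 = 2^2 · 3 · 5.
Divisors of 60: 1, 2, 3, 4, 5, 6, 10, 12, 15, 20, 30, 60.
Test each divisor d:
47^1 ≡ 47 (mod 61)
47^2 ≡ 13 (mod 61)
47^3 ≡ 1 (mod 61) ✓
So ord_61(47) = 3.

3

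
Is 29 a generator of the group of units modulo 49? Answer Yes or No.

No

φ(49) = φ(7^2) = 7·(7−1) = 42 = 2 · 3 · 7.
An element g generates (Z/49Z)^× iff g^(42/q) ≢ 1 (mod 49) for each prime q ∈ {2, 3, 7}.
29^21 ≡ 1 (mod 49)  [q = 2: ≡ 1 ✗]
29^14 ≡ 1 (mod 49)  [q = 3: ≡ 1 ✗]
29^6 ≡ 22 (mod 49)  [q = 7: ≢ 1 ✓]
29^21 ≡ 1 shows ord(29) | 21, strictly less than φ(49); not a primitive root.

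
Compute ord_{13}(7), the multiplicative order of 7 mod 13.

12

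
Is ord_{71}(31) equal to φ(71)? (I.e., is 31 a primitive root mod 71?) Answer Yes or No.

φ(71) = 71 − 1 = 70 = 2 · 5 · 7.
It suffices to check that the order of 31 is not a proper divisor of 70: compute 31^(70/q) for q ∈ {2, 5, 7}.
31^35 ≡ 70 (mod 71)  [q = 2: ≢ 1 ✓]
31^14 ≡ 54 (mod 71)  [q = 5: ≢ 1 ✓]
31^10 ≡ 20 (mod 71)  [q = 7: ≢ 1 ✓]
None equal 1, so ord_71(31) = 70: 31 is a primitive root.

Yes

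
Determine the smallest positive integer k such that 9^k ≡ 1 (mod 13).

The order of 9 must divide φ(13) = 13 − 1 = 12 = 2^2 · 3.
Divisors of 12: 1, 2, 3, 4, 6, 12.
Check 9^d mod 13 for each divisor in increasing order:
9^1 ≡ 9 (mod 13)
9^2 ≡ 3 (mod 13)
9^3 ≡ 1 (mod 13) ✓
The smallest such exponent is 3, so the order of 9 is 3.

3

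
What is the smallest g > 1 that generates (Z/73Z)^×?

φ(73) = 73 − 1 = 72 = 2^3 · 3^2.
g is a primitive root iff g^(72/q) ≢ 1 (mod 73) for each prime q ∈ {2, 3}.
g = 2: 2^36 ≡ 1 — hits 1, so not a primitive root.
g = 3: 3^36 ≡ 1 — hits 1, so not a primitive root.
g = 4: 4^36 ≡ 1 — hits 1, so not a primitive root.
g = 5: 5^36 ≡ 72; 5^24 ≡ 8 — none is 1, so 5 is a primitive root.
So 5 is the smallest generator of (Z/73Z)^×.

5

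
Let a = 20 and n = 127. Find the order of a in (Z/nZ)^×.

6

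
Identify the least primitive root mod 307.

5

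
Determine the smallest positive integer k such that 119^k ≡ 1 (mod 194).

4

The order of 119 must divide φ(194) = φ(2)·φ(97) = 1·96 = 96 = 2^5 · 3.
Divisors of 96: 1, 2, 3, 4, 6, 8, 12, 16, 24, 32, 48, 96.
Test each divisor d:
119^1 ≡ 119 (mod 194)
119^2 ≡ 193 (mod 194)
119^3 ≡ 75 (mod 194)
119^4 ≡ 1 (mod 194) ✓
So ord_194(119) = 4.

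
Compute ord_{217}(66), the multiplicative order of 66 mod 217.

30

The order of 66 must divide φ(217) = φ(7·31) = (7−1)·(31−1) = 6·30 = 180 = 2^2 · 3^2 · 5.
Divisors of 180: 1, 2, 3, 4, 5, 6, 9, 10, 12, 15, 18, 20, 30, 36, 45, 60, 90, 180.
Compute 66^d (mod 217) for the divisors d until we hit 1:
66^1 ≡ 66 (mod 217)
66^2 ≡ 16 (mod 217)
66^3 ≡ 188 (mod 217)
66^4 ≡ 39 (mod 217)
66^5 ≡ 187 (mod 217)
66^6 ≡ 190 (mod 217)
66^9 ≡ 132 (mod 217)
66^10 ≡ 32 (mod 217)
66^12 ≡ 78 (mod 217)
66^15 ≡ 125 (mod 217)
66^18 ≡ 64 (mod 217)
66^20 ≡ 156 (mod 217)
66^30 ≡ 1 (mod 217) ✓
Therefore the multiplicative order of 66 modulo 217 is 30.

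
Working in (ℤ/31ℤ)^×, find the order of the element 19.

15

ord(19) | φ(31) = 31 − 1 = 30 = 2 · 3 · 5.
Divisors of 30: 1, 2, 3, 5, 6, 10, 15, 30.
Check 19^d mod 31 for each divisor in increasing order:
19^1 ≡ 19 (mod 31)
19^2 ≡ 20 (mod 31)
19^3 ≡ 8 (mod 31)
19^5 ≡ 5 (mod 31)
19^6 ≡ 2 (mod 31)
19^10 ≡ 25 (mod 31)
19^15 ≡ 1 (mod 31) ✓
Therefore the multiplicative order of 19 modulo 31 is 15.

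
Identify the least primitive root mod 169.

φ(169) = φ(13^2) = 13·(13−1) = 156 = 2^2 · 3 · 13.
Test candidates g = 2, 3, … against the prime factors q ∈ {2, 3, 13} of φ(169): g is a generator iff g^(156/q) ≢ 1 for every such q.
g = 2: 2^78 ≡ 168; 2^52 ≡ 146; 2^12 ≡ 40 — none is 1, so 2 is a primitive root.
Hence the least primitive root of 169 is 2.

2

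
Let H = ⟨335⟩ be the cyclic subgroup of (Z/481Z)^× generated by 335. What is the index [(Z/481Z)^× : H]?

Since 335 ∈ (Z/481Z)^×, its order divides φ(481) = φ(13·37) = (13−1)·(37−1) = 12·36 = 432 = 2^4 · 3^3.
Divisors of 432: 1, 2, 3, 4, 6, 8, 9, 12, 16, 18, 24, 27, 36, 48, 54, 72, 108, 144, 216, 432.
Test each divisor d:
335^1 ≡ 335
335^2 ≡ 152
335^3 ≡ 415
335^4 ≡ 16
335^6 ≡ 27
335^8 ≡ 256
335^9 ≡ 142
335^12 ≡ 248
335^16 ≡ 120
335^18 ≡ 443
335^24 ≡ 417
335^27 ≡ 376
335^36 ≡ 1
So ord_481(335) = 36, hence |⟨335⟩| = 36.
[(Z/481Z)^× : ⟨335⟩] = 432/36 = 12.

12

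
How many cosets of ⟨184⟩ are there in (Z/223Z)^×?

By Lagrange's theorem, ord_223(184) divides φ(223) = 223 − 1 = 222 = 2 · 3 · 37.
Divisors of 222: 1, 2, 3, 6, 37, 74, 111, 222.
Check 184^d mod 223 for each divisor in increasing order:
184^1 ≡ 184 (mod 223)
184^2 ≡ 183 (mod 223)
184^3 ≡ 222 (mod 223)
184^6 ≡ 1 (mod 223) ✓
The order of 184 is 6, so the subgroup it generates has 6 elements.
Index = |(Z/223Z)^×| / |⟨184⟩| = 222 / 6 = 37.

37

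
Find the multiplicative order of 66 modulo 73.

24

ord(66) | φ(73) = 73 − 1 = 72 = 2^3 · 3^2.
Divisors of 72: 1, 2, 3, 4, 6, 8, 9, 12, 18, 24, 36, 72.
Test each divisor d:
66^1 ≡ 66
66^2 ≡ 49
66^3 ≡ 22
66^4 ≡ 65
66^6 ≡ 46
66^8 ≡ 64
66^9 ≡ 63
66^12 ≡ 72
66^18 ≡ 27
66^24 ≡ 1
Hence ord(66) = 24.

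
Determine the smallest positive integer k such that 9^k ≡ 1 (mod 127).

By Lagrange's theorem, ord_127(9) divides φ(127) = 127 − 1 = 126 = 2 · 3^2 · 7.
Divisors of 126: 1, 2, 3, 6, 7, 9, 14, 18, 21, 42, 63, 126.
Test each divisor d:
9^1 ≡ 9
9^2 ≡ 81
9^3 ≡ 94
9^6 ≡ 73
9^7 ≡ 22
9^9 ≡ 4
9^14 ≡ 103
9^18 ≡ 16
9^21 ≡ 107
9^42 ≡ 19
9^63 ≡ 1
So ord_127(9) = 63.

63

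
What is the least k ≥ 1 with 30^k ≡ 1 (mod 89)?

ord(30) | φ(89) = 89 − 1 = 88 = 2^3 · 11.
Divisors of 88: 1, 2, 4, 8, 11, 22, 44, 88.
Test each divisor d:
30^1 ≡ 30
30^2 ≡ 10
30^4 ≡ 11
30^8 ≡ 32
30^11 ≡ 77
30^22 ≡ 55
30^44 ≡ 88
30^88 ≡ 1
Therefore the multiplicative order of 30 modulo 89 is 88.

88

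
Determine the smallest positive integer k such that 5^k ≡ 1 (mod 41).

20

By Lagrange's theorem, ord_41(5) divides φ(41) = 41 − 1 = 40 = 2^3 · 5.
Divisors of 40: 1, 2, 4, 5, 8, 10, 20, 40.
Test each divisor d:
5^1 ≡ 5 (mod 41)
5^2 ≡ 25 (mod 41)
5^4 ≡ 10 (mod 41)
5^5 ≡ 9 (mod 41)
5^8 ≡ 18 (mod 41)
5^10 ≡ 40 (mod 41)
5^20 ≡ 1 (mod 41) ✓
Therefore the multiplicative order of 5 modulo 41 is 20.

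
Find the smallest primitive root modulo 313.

10

φ(313) = 313 − 1 = 312 = 2^3 · 3 · 13.
Test candidates g = 2, 3, … against the prime factors q ∈ {2, 3, 13} of φ(313): g is a generator iff g^(312/q) ≢ 1 for every such q.
g = 2: 2^156 ≡ 1 — hits 1, so not a primitive root.
g = 3: 3^156 ≡ 1 — hits 1, so not a primitive root.
g = 4: 4^156 ≡ 1 — hits 1, so not a primitive root.
g = 5: 5^156 ≡ 312; 5^104 ≡ 1 — hits 1, so not a primitive root.
g = 6: 6^156 ≡ 1 — hits 1, so not a primitive root.
g = 7: 7^156 ≡ 312; 7^104 ≡ 1 — hits 1, so not a primitive root.
g = 8: 8^156 ≡ 1 — hits 1, so not a primitive root.
g = 9: 9^156 ≡ 1 — hits 1, so not a primitive root.
g = 10: 10^156 ≡ 312; 10^104 ≡ 214; 10^24 ≡ 103 — none is 1, so 10 is a primitive root.
The smallest primitive root modulo 313 is 10.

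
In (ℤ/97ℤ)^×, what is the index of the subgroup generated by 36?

The order of 36 must divide φ(97) = 97 − 1 = 96 = 2^5 · 3.
Divisors of 96: 1, 2, 3, 4, 6, 8, 12, 16, 24, 32, 48, 96.
Test each divisor d:
36^1 ≡ 36
36^2 ≡ 35
36^3 ≡ 96
36^4 ≡ 61
36^6 ≡ 1
Thus |⟨36⟩| = ord(36) = 6.
Index = |(Z/97Z)^×| / |⟨36⟩| = 96 / 6 = 16.

16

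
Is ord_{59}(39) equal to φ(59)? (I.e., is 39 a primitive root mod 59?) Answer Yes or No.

φ(59) = 59 − 1 = 58 = 2 · 29.
It suffices to check that the order of 39 is not a proper divisor of 58: compute 39^(58/q) for q ∈ {2, 29}.
39^29 ≡ 58 (mod 59)  [q = 2: ≢ 1 ✓]
39^2 ≡ 46 (mod 59)  [q = 29: ≢ 1 ✓]
Every test exponent gives a nontrivial residue, hence 39 generates the full group.

Yes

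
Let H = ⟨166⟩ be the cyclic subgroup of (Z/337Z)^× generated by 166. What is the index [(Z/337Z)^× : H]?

By Lagrange's theorem, ord_337(166) divides φ(337) = 337 − 1 = 336 = 2^4 · 3 · 7.
Divisors of 336: 1, 2, 3, 4, 6, 7, 8, 12, 14, 16, 21, 24, 28, 42, 48, 56, 84, 112, 168, 336.
Evaluate successive powers at the divisors of 336:
166^1 ≡ 166 (mod 337)
166^2 ≡ 259 (mod 337)
166^3 ≡ 195 (mod 337)
166^4 ≡ 18 (mod 337)
166^6 ≡ 281 (mod 337)
166^7 ≡ 140 (mod 337)
166^8 ≡ 324 (mod 337)
166^12 ≡ 103 (mod 337)
166^14 ≡ 54 (mod 337)
166^16 ≡ 169 (mod 337)
166^21 ≡ 146 (mod 337)
166^24 ≡ 162 (mod 337)
166^28 ≡ 220 (mod 337)
166^42 ≡ 85 (mod 337)
166^48 ≡ 295 (mod 337)
166^56 ≡ 209 (mod 337)
166^84 ≡ 148 (mod 337)
166^112 ≡ 208 (mod 337)
166^168 ≡ 336 (mod 337)
166^336 ≡ 1 (mod 337) ✓
The order of 166 is 336, so the subgroup it generates has 336 elements.
The index is φ(337) / ord(166) = 336 / 336 = 1.

1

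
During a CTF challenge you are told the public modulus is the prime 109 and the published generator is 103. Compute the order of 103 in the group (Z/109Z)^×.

ord(103) | φ(109) = 109 − 1 = 108 = 2^2 · 3^3.
Divisors of 108: 1, 2, 3, 4, 6, 9, 12, 18, 27, 36, 54, 108.
Compute 103^d (mod 109) for the divisors d until we hit 1:
103^1 ≡ 103 (mod 109)
103^2 ≡ 36 (mod 109)
103^3 ≡ 2 (mod 109)
103^4 ≡ 97 (mod 109)
103^6 ≡ 4 (mod 109)
103^9 ≡ 8 (mod 109)
103^12 ≡ 16 (mod 109)
103^18 ≡ 64 (mod 109)
103^27 ≡ 76 (mod 109)
103^36 ≡ 63 (mod 109)
103^54 ≡ 108 (mod 109)
103^108 ≡ 1 (mod 109) ✓
So ord_109(103) = 108.

108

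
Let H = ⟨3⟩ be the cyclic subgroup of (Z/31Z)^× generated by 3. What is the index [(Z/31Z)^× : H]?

1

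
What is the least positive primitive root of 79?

φ(79) = 79 − 1 = 78 = 2 · 3 · 13.
g is a primitive root iff g^(78/q) ≢ 1 (mod 79) for each prime q ∈ {2, 3, 13}.
g = 2: 2^39 ≡ 1 — hits 1, so not a primitive root.
g = 3: 3^39 ≡ 78; 3^26 ≡ 23; 3^6 ≡ 18 — none is 1, so 3 is a primitive root.
The smallest primitive root modulo 79 is 3.

3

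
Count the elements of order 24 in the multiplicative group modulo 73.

8

φ(73) = 73 − 1 = 72 = 2^3 · 3^2.
(Z/73Z)^× is cyclic (|G| = 72); a cyclic group of order m has exactly φ(d) elements of each order d | m, and none otherwise.
24 = 2^3 · 3 divides 72, and φ(24) = 8.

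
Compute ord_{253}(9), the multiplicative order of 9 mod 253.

55

Since 9 ∈ (Z/253Z)^×, its order divides φ(253) = φ(11·23) = (11−1)·(23−1) = 10·22 = 220 = 2^2 · 5 · 11.
Divisors of 220: 1, 2, 4, 5, 10, 11, 20, 22, 44, 55, 110, 220.
Compute 9^d (mod 253) for the divisors d until we hit 1:
9^1 ≡ 9
9^2 ≡ 81
9^4 ≡ 236
9^5 ≡ 100
9^10 ≡ 133
9^11 ≡ 185
9^20 ≡ 232
9^22 ≡ 70
9^44 ≡ 93
9^55 ≡ 1
So ord_253(9) = 55.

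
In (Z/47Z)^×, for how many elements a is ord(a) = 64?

φ(47) = 47 − 1 = 46 = 2 · 23.
In a cyclic group of order 46, there are φ(d) elements of order d for each divisor d of 46, and zero for non-divisors.
64 does not divide 46, so no element of (Z/47Z)^× has order 64.

0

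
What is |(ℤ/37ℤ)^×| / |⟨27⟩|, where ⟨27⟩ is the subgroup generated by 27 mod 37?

6

By Lagrange's theorem, ord_37(27) divides φ(37) = 37 − 1 = 36 = 2^2 · 3^2.
Divisors of 36: 1, 2, 3, 4, 6, 9, 12, 18, 36.
Evaluate successive powers at the divisors of 36:
27^1 ≡ 27
27^2 ≡ 26
27^3 ≡ 36
27^4 ≡ 10
27^6 ≡ 1
Thus |⟨27⟩| = ord(27) = 6.
The index is φ(37) / ord(27) = 36 / 6 = 6.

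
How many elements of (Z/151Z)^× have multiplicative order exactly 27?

0

φ(151) = 151 − 1 = 150 = 2 · 3 · 5^2.
(Z/151Z)^× is cyclic (|G| = 150); a cyclic group of order m has exactly φ(d) elements of each order d | m, and none otherwise.
Since 27 ∤ 150, the count is 0.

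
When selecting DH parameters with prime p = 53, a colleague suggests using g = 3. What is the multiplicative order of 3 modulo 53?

52

By Lagrange's theorem, ord_53(3) divides φ(53) = 53 − 1 = 52 = 2^2 · 13.
Divisors of 52: 1, 2, 4, 13, 26, 52.
Evaluate successive powers at the divisors of 52:
3^1 ≡ 3
3^2 ≡ 9
3^4 ≡ 28
3^13 ≡ 30
3^26 ≡ 52
3^52 ≡ 1
Therefore the multiplicative order of 3 modulo 53 is 52.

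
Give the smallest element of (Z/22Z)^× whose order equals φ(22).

φ(22) = φ(2)·φ(11) = 1·10 = 10 = 2 · 5.
g is a primitive root iff g^(10/q) ≢ 1 (mod 22) for each prime q ∈ {2, 5}.
g = 2: gcd(2, 22) = 2 > 1, not a unit — skip.
g = 3: 3^5 ≡ 1 — hits 1, so not a primitive root.
g = 4: gcd(4, 22) = 2 > 1, not a unit — skip.
g = 5: 5^5 ≡ 1 — hits 1, so not a primitive root.
g = 6: gcd(6, 22) = 2 > 1, not a unit — skip.
g = 7: 7^5 ≡ 21; 7^2 ≡ 5 — none is 1, so 7 is a primitive root.
The smallest primitive root modulo 22 is 7.

7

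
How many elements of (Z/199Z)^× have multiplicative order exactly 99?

60

φ(199) = 199 − 1 = 198 = 2 · 3^2 · 11.
Since (Z/199Z)^× is cyclic of order 198, the number of elements of order d is φ(d) when d | 198 and 0 otherwise.
99 = 3^2 · 11 divides 198, and φ(99) = 60.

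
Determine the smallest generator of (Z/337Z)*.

10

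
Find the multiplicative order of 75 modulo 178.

The order of 75 must divide φ(178) = φ(2)·φ(89) = 1·88 = 88 = 2^3 · 11.
Divisors of 88: 1, 2, 4, 8, 11, 22, 44, 88.
Check 75^d mod 178 for each divisor in increasing order:
75^1 ≡ 75
75^2 ≡ 107
75^4 ≡ 57
75^8 ≡ 45
75^11 ≡ 141
75^22 ≡ 123
75^44 ≡ 177
75^88 ≡ 1
So ord_178(75) = 88.

88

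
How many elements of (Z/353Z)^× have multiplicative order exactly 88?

φ(353) = 353 − 1 = 352 = 2^5 · 11.
Since (Z/353Z)^× is cyclic of order 352, the number of elements of order d is φ(d) when d | 352 and 0 otherwise.
88 = 2^3 · 11 divides 352, and φ(88) = 40.

40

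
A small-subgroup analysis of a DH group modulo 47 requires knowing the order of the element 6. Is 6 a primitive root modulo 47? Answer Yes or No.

φ(47) = 47 − 1 = 46 = 2 · 23.
It suffices to check that the order of 6 is not a proper divisor of 46: compute 6^(46/q) for q ∈ {2, 23}.
6^23 ≡ 1 (mod 47)  [q = 2: ≡ 1 ✗]
6^2 ≡ 36 (mod 47)  [q = 23: ≢ 1 ✓]
Since 6^23 ≡ 1, the order of 6 divides 23 < 46, so 6 is not a primitive root.

No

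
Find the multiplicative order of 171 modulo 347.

By Lagrange's theorem, ord_347(171) divides φ(347) = 347 − 1 = 346 = 2 · 173.
Divisors of 346: 1, 2, 173, 346.
Check 171^d mod 347 for each divisor in increasing order:
171^1 ≡ 171 (mod 347)
171^2 ≡ 93 (mod 347)
171^173 ≡ 346 (mod 347)
171^346 ≡ 1 (mod 347) ✓
Hence ord(171) = 346.

346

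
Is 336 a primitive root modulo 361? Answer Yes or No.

φ(361) = φ(19^2) = 19·(19−1) = 342 = 2 · 3^2 · 19.
336 is a primitive root mod 361 iff 336^(φ(361)/q) ≢ 1 for every prime q | φ(361), i.e. q ∈ {2, 3, 19}.
336^171 ≡ 360 (mod 361)  [q = 2: ≢ 1 ✓]
336^114 ≡ 68 (mod 361)  [q = 3: ≢ 1 ✓]
336^18 ≡ 96 (mod 361)  [q = 19: ≢ 1 ✓]
Every test exponent gives a nontrivial residue, hence 336 generates the full group.

Yes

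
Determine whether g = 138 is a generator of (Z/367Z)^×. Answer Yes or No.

φ(367) = 367 − 1 = 366 = 2 · 3 · 61.
Test 138^(366/q) mod 367 for each prime factor q of 366:
138^183 ≡ 366 (mod 367)  [q = 2: ≢ 1 ✓]
138^122 ≡ 1 (mod 367)  [q = 3: ≡ 1 ✗]
138^6 ≡ 225 (mod 367)  [q = 61: ≢ 1 ✓]
138^122 ≡ 1 shows ord(138) | 122, strictly less than φ(367); not a primitive root.

No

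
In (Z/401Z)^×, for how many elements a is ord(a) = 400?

160

φ(401) = 401 − 1 = 400 = 2^4 · 5^2.
(Z/401Z)^× is cyclic (|G| = 400); a cyclic group of order m has exactly φ(d) elements of each order d | m, and none otherwise.
400 = 2^4 · 5^2 divides 400, and φ(400) = 160.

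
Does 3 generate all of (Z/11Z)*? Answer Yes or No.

No

φ(11) = 11 − 1 = 10 = 2 · 5.
3 is a primitive root mod 11 iff 3^(φ(11)/q) ≢ 1 for every prime q | φ(11), i.e. q ∈ {2, 5}.
3^5 ≡ 1 (mod 11)  [q = 2: ≡ 1 ✗]
3^2 ≡ 9 (mod 11)  [q = 5: ≢ 1 ✓]
The check at q = 2 fails, so 3 generates a proper subgroup.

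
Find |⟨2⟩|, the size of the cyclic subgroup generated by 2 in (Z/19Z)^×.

The order of 2 must divide φ(19) = 19 − 1 = 18 = 2 · 3^2.
Divisors of 18: 1, 2, 3, 6, 9, 18.
Compute 2^d (mod 19) for the divisors d until we hit 1:
2^1 ≡ 2 (mod 19)
2^2 ≡ 4 (mod 19)
2^3 ≡ 8 (mod 19)
2^6 ≡ 7 (mod 19)
2^9 ≡ 18 (mod 19)
2^18 ≡ 1 (mod 19) ✓
So ord_19(2) = 18.

18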